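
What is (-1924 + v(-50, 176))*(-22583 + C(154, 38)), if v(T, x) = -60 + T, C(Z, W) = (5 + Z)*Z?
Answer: -3870702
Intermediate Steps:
C(Z, W) = Z*(5 + Z)
(-1924 + v(-50, 176))*(-22583 + C(154, 38)) = (-1924 + (-60 - 50))*(-22583 + 154*(5 + 154)) = (-1924 - 110)*(-22583 + 154*159) = -2034*(-22583 + 24486) = -2034*1903 = -3870702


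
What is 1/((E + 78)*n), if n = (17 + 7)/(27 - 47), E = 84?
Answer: -5/972 ≈ -0.0051440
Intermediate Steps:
n = -6/5 (n = 24/(-20) = 24*(-1/20) = -6/5 ≈ -1.2000)
1/((E + 78)*n) = 1/((84 + 78)*(-6/5)) = 1/(162*(-6/5)) = 1/(-972/5) = -5/972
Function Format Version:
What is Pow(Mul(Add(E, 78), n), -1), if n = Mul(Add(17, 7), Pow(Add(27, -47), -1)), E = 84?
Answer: Rational(-5, 972) ≈ -0.0051440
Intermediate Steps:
n = Rational(-6, 5) (n = Mul(24, Pow(-20, -1)) = Mul(24, Rational(-1, 20)) = Rational(-6, 5) ≈ -1.2000)
Pow(Mul(Add(E, 78), n), -1) = Pow(Mul(Add(84, 78), Rational(-6, 5)), -1) = Pow(Mul(162, Rational(-6, 5)), -1) = Pow(Rational(-972, 5), -1) = Rational(-5, 972)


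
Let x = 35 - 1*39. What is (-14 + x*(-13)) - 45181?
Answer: -45143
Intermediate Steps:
x = -4 (x = 35 - 39 = -4)
(-14 + x*(-13)) - 45181 = (-14 - 4*(-13)) - 45181 = (-14 + 52) - 45181 = 38 - 45181 = -45143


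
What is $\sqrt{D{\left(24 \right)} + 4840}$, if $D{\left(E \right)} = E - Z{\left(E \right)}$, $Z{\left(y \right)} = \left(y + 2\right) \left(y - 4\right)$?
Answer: $2 \sqrt{1086} \approx 65.909$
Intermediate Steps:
$Z{\left(y \right)} = \left(-4 + y\right) \left(2 + y\right)$ ($Z{\left(y \right)} = \left(2 + y\right) \left(-4 + y\right) = \left(-4 + y\right) \left(2 + y\right)$)
$D{\left(E \right)} = 8 - E^{2} + 3 E$ ($D{\left(E \right)} = E - \left(-8 + E^{2} - 2 E\right) = E + \left(8 - E^{2} + 2 E\right) = 8 - E^{2} + 3 E$)
$\sqrt{D{\left(24 \right)} + 4840} = \sqrt{\left(8 - 24^{2} + 3 \cdot 24\right) + 4840} = \sqrt{\left(8 - 576 + 72\right) + 4840} = \sqrt{-496 + 4840} = \sqrt{4344} = 2 \sqrt{1086}$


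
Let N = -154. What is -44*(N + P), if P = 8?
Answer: 6424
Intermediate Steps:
-44*(N + P) = -44*(-154 + 8) = -44*(-146) = 6424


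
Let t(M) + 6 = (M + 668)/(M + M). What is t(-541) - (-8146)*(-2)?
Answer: -17634563/1082 ≈ -16298.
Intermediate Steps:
t(M) = -6 + (668 + M)/(2*M) (t(M) = -6 + (M + 668)/(M + M) = -6 + (668 + M)/((2*M)) = -6 + (668 + M)*(1/(2*M)) = -6 + (668 + M)/(2*M))
t(-541) - (-8146)*(-2) = (-11/2 + 334/(-541)) - (-8146)*(-2) = (-11/2 + 334*(-1/541)) - 1*16292 = (-11/2 - 334/541) - 16292 = -6619/1082 - 16292 = -17634563/1082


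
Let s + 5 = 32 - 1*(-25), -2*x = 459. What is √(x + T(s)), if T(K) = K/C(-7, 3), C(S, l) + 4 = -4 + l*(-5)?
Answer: I*√490406/46 ≈ 15.224*I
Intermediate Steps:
C(S, l) = -8 - 5*l (C(S, l) = -4 + (-4 + l*(-5)) = -4 + (-4 - 5*l) = -8 - 5*l)
x = -459/2 (x = -½*459 = -459/2 ≈ -229.50)
s = 52 (s = -5 + (32 - 1*(-25)) = -5 + (32 + 25) = -5 + 57 = 52)
T(K) = -K/23 (T(K) = K/(-8 - 5*3) = K/(-8 - 15) = K/(-23) = K*(-1/23) = -K/23)
√(x + T(s)) = √(-459/2 - 1/23*52) = √(-459/2 - 52/23) = √(-10661/46) = I*√490406/46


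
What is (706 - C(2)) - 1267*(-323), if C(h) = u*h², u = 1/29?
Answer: 11888459/29 ≈ 4.0995e+5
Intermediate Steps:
u = 1/29 ≈ 0.034483
C(h) = h²/29
(706 - C(2)) - 1267*(-323) = (706 - 2²/29) - 1267*(-323) = (706 - 4/29) + 409241 = 20470/29 + 409241 = 11888459/29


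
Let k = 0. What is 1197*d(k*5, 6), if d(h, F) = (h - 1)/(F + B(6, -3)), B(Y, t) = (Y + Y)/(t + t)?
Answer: -1197/4 ≈ -299.25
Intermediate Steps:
B(Y, t) = Y/t (B(Y, t) = (2*Y)/((2*t)) = (2*Y)*(1/(2*t)) = Y/t)
d(h, F) = (-1 + h)/(-2 + F) (d(h, F) = (h - 1)/(F + 6/(-3)) = (-1 + h)/(F + 6*(-⅓)) = (-1 + h)/(F - 2) = (-1 + h)/(-2 + F))
1197*d(k*5, 6) = 1197*((-1 + 0*5)/(-2 + 6)) = 1197*((-1 + 0)/4) = 1197*((¼)*(-1)) = 1197*(-¼) = -1197/4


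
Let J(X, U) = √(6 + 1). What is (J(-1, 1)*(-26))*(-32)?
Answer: 832*√7 ≈ 2201.3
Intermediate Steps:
J(X, U) = √7
(J(-1, 1)*(-26))*(-32) = (√7*(-26))*(-32) = -26*√7*(-32) = 832*√7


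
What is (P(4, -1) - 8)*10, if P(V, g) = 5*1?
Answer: -30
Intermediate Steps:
P(V, g) = 5
(P(4, -1) - 8)*10 = (5 - 8)*10 = -3*10 = -30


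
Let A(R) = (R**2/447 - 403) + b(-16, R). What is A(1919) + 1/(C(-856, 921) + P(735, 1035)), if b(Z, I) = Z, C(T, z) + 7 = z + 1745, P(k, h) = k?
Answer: 11862940039/1517118 ≈ 7819.4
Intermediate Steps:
C(T, z) = 1738 + z (C(T, z) = -7 + (z + 1745) = -7 + (1745 + z) = 1738 + z)
A(R) = -419 + R**2/447 (A(R) = (R**2/447 - 403) - 16 = (-403 + R**2/447) - 16 = -419 + R**2/447)
A(1919) + 1/(C(-856, 921) + P(735, 1035)) = (-419 + (1/447)*1919**2) + 1/((1738 + 921) + 735) = (-419 + (1/447)*3682561) + 1/(2659 + 735) = (-419 + 3682561/447) + 1/3394 = 3495268/447 + 1/3394 = 11862940039/1517118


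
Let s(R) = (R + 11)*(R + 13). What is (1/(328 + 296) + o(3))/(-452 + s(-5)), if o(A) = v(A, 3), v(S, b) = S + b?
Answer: -3745/252096 ≈ -0.014855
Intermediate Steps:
o(A) = 3 + A (o(A) = A + 3 = 3 + A)
s(R) = (11 + R)*(13 + R)
(1/(328 + 296) + o(3))/(-452 + s(-5)) = (1/(328 + 296) + (3 + 3))/(-452 + (143 + (-5)² + 24*(-5))) = (1/624 + 6)/(-452 + (143 + 25 - 120)) = (1/624 + 6)/(-452 + 48) = (3745/624)/(-404) = (3745/624)*(-1/404) = -3745/252096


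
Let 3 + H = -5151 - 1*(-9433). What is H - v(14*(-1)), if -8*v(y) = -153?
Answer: 34079/8 ≈ 4259.9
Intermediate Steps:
v(y) = 153/8 (v(y) = -⅛*(-153) = 153/8)
H = 4279 (H = -3 + (-5151 - 1*(-9433)) = -3 + (-5151 + 9433) = -3 + 4282 = 4279)
H - v(14*(-1)) = 4279 - 1*153/8 = 4279 - 153/8 = 34079/8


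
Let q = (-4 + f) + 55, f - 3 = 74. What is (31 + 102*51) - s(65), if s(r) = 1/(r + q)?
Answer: 1009968/193 ≈ 5233.0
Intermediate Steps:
f = 77 (f = 3 + 74 = 77)
q = 128 (q = (-4 + 77) + 55 = 73 + 55 = 128)
s(r) = 1/(128 + r) (s(r) = 1/(r + 128) = 1/(128 + r))
(31 + 102*51) - s(65) = (31 + 102*51) - 1/(128 + 65) = (31 + 5202) - 1/193 = 5233 - 1*1/193 = 5233 - 1/193 = 1009968/193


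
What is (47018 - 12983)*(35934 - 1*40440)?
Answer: -153361710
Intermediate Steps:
(47018 - 12983)*(35934 - 1*40440) = 34035*(35934 - 40440) = 34035*(-4506) = -153361710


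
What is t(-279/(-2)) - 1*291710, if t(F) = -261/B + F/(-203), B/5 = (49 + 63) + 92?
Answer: -20133889291/69020 ≈ -2.9171e+5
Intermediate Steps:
B = 1020 (B = 5*((49 + 63) + 92) = 5*(112 + 92) = 5*204 = 1020)
t(F) = -87/340 - F/203 (t(F) = -261/1020 + F/(-203) = -261*1/1020 + F*(-1/203) = -87/340 - F/203)
t(-279/(-2)) - 1*291710 = (-87/340 - (-279)/(203*(-2))) - 1*291710 = (-87/340 - (-279)*(-1)/(203*2)) - 291710 = (-87/340 - 1/203*279/2) - 291710 = (-87/340 - 279/406) - 291710 = -65091/69020 - 291710 = -20133889291/69020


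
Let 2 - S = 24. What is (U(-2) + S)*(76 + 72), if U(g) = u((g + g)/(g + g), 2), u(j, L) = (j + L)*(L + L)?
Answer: -1480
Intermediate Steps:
S = -22 (S = 2 - 1*24 = 2 - 24 = -22)
u(j, L) = 2*L*(L + j) (u(j, L) = (L + j)*(2*L) = 2*L*(L + j))
U(g) = 12 (U(g) = 2*2*(2 + (g + g)/(g + g)) = 2*2*(2 + (2*g)/((2*g))) = 2*2*(2 + (2*g)*(1/(2*g))) = 2*2*(2 + 1) = 2*2*3 = 12)
(U(-2) + S)*(76 + 72) = (12 - 22)*(76 + 72) = -10*148 = -1480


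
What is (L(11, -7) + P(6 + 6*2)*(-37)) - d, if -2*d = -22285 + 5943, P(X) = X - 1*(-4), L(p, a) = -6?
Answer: -8991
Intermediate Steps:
P(X) = 4 + X (P(X) = X + 4 = 4 + X)
d = 8171 (d = -(-22285 + 5943)/2 = -1/2*(-16342) = 8171)
(L(11, -7) + P(6 + 6*2)*(-37)) - d = (-6 + (4 + (6 + 6*2))*(-37)) - 1*8171 = (-6 + (4 + (6 + 12))*(-37)) - 8171 = (-6 + (4 + 18)*(-37)) - 8171 = (-6 + 22*(-37)) - 8171 = (-6 - 814) - 8171 = -820 - 8171 = -8991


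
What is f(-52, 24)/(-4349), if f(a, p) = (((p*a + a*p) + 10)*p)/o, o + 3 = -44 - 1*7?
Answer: -9944/39141 ≈ -0.25406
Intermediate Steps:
o = -54 (o = -3 + (-44 - 1*7) = -3 + (-44 - 7) = -3 - 51 = -54)
f(a, p) = -p*(10 + 2*a*p)/54 (f(a, p) = (((p*a + a*p) + 10)*p)/(-54) = (((a*p + a*p) + 10)*p)*(-1/54) = ((2*a*p + 10)*p)*(-1/54) = ((10 + 2*a*p)*p)*(-1/54) = (p*(10 + 2*a*p))*(-1/54) = -p*(10 + 2*a*p)/54)
f(-52, 24)/(-4349) = -1/27*24*(5 - 52*24)/(-4349) = -1/27*24*(5 - 1248)*(-1/4349) = -1/27*24*(-1243)*(-1/4349) = (9944/9)*(-1/4349) = -9944/39141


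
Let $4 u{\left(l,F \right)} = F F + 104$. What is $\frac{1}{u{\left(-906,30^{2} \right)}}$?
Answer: $\frac{1}{202526} \approx 4.9376 \cdot 10^{-6}$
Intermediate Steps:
$u{\left(l,F \right)} = 26 + \frac{F^{2}}{4}$ ($u{\left(l,F \right)} = \frac{F F + 104}{4} = \frac{F^{2} + 104}{4} = \frac{104 + F^{2}}{4} = 26 + \frac{F^{2}}{4}$)
$\frac{1}{u{\left(-906,30^{2} \right)}} = \frac{1}{26 + \frac{\left(30^{2}\right)^{2}}{4}} = \frac{1}{26 + \frac{900^{2}}{4}} = \frac{1}{26 + \frac{1}{4} \cdot 810000} = \frac{1}{26 + 202500} = \frac{1}{202526}$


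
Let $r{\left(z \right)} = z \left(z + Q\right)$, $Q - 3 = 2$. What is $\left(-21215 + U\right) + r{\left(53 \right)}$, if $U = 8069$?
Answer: $-10072$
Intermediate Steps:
$Q = 5$ ($Q = 3 + 2 = 5$)
$r{\left(z \right)} = z \left(5 + z\right)$ ($r{\left(z \right)} = z \left(z + 5\right) = z \left(5 + z\right)$)
$\left(-21215 + U\right) + r{\left(53 \right)} = \left(-21215 + 8069\right) + 53 \left(5 + 53\right) = -13146 + 53 \cdot 58 = -13146 + 3074 = -10072$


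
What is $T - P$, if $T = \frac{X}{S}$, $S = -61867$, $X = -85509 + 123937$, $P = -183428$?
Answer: $\frac{872930896}{4759} \approx 1.8343 \cdot 10^{5}$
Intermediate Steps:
$X = 38428$
$T = - \frac{2956}{4759}$ ($T = \frac{38428}{-61867} = 38428 \left(- \frac{1}{61867}\right) = - \frac{2956}{4759} \approx -0.62114$)
$T - P = - \frac{2956}{4759} - -183428 = - \frac{2956}{4759} + 183428 = \frac{872930896}{4759}$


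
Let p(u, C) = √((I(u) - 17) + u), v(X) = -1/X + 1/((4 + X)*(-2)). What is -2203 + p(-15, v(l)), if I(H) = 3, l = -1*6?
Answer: -2203 + I*√29 ≈ -2203.0 + 5.3852*I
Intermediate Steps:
l = -6
v(X) = -1/X - 1/(2*(4 + X)) (v(X) = -1/X - ½/(4 + X) = -1/X - 1/(2*(4 + X)))
p(u, C) = √(-14 + u) (p(u, C) = √((3 - 17) + u) = √(-14 + u))
-2203 + p(-15, v(l)) = -2203 + √(-14 - 15) = -2203 + √(-29) = -2203 + I*√29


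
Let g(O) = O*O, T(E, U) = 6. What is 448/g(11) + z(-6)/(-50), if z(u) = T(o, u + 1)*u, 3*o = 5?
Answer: 13378/3025 ≈ 4.4225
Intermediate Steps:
o = 5/3 (o = (1/3)*5 = 5/3 ≈ 1.6667)
z(u) = 6*u
g(O) = O**2
448/g(11) + z(-6)/(-50) = 448/(11**2) + (6*(-6))/(-50) = 448/121 - 36*(-1/50) = 448*(1/121) + 18/25 = 448/121 + 18/25 = 13378/3025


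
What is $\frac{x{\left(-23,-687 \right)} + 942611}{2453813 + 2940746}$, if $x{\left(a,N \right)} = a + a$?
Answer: $\frac{55445}{317327} \approx 0.17473$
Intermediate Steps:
$x{\left(a,N \right)} = 2 a$
$\frac{x{\left(-23,-687 \right)} + 942611}{2453813 + 2940746} = \frac{2 \left(-23\right) + 942611}{2453813 + 2940746} = \frac{-46 + 942611}{5394559} = 942565 \cdot \frac{1}{5394559} = \frac{55445}{317327}$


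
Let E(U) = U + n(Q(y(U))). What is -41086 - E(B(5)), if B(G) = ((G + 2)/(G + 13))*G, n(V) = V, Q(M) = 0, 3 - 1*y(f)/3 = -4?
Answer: -739583/18 ≈ -41088.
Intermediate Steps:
y(f) = 21 (y(f) = 9 - 3*(-4) = 9 + 12 = 21)
B(G) = G*(2 + G)/(13 + G) (B(G) = ((2 + G)/(13 + G))*G = G*(2 + G)/(13 + G))
E(U) = U (E(U) = U + 0 = U)
-41086 - E(B(5)) = -41086 - 5*(2 + 5)/(13 + 5) = -41086 - 5*7/18 = -41086 - 1*35/18 = -41086 - 35/18 = -739583/18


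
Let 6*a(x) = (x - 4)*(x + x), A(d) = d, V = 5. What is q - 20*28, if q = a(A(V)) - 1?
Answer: -1678/3 ≈ -559.33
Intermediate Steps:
a(x) = x*(-4 + x)/3 (a(x) = ((x - 4)*(x + x))/6 = ((-4 + x)*(2*x))/6 = (2*x*(-4 + x))/6 = x*(-4 + x)/3)
q = ⅔ (q = (⅓)*5*(-4 + 5) - 1 = (⅓)*5*1 - 1 = 5/3 - 1 = ⅔ ≈ 0.66667)
q - 20*28 = ⅔ - 20*28 = ⅔ - 560 = -1678/3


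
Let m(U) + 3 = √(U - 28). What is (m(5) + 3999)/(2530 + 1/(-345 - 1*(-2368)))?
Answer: 8083908/5118191 + 2023*I*√23/5118191 ≈ 1.5794 + 0.0018956*I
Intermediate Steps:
m(U) = -3 + √(-28 + U) (m(U) = -3 + √(U - 28) = -3 + √(-28 + U))
(m(5) + 3999)/(2530 + 1/(-345 - 1*(-2368))) = ((-3 + √(-28 + 5)) + 3999)/(2530 + 1/(-345 - 1*(-2368))) = ((-3 + √(-23)) + 3999)/(2530 + 1/(-345 + 2368)) = ((-3 + I*√23) + 3999)/(2530 + 1/2023) = (3996 + I*√23)/(2530 + 1/2023) = (3996 + I*√23)/(5118191/2023) = (3996 + I*√23)*(2023/5118191) = 8083908/5118191 + 2023*I*√23/5118191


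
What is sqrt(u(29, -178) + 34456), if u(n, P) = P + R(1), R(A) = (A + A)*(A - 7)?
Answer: sqrt(34266) ≈ 185.11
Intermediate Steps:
R(A) = 2*A*(-7 + A) (R(A) = (2*A)*(-7 + A) = 2*A*(-7 + A))
u(n, P) = -12 + P (u(n, P) = P + 2*1*(-7 + 1) = P + 2*1*(-6) = P - 12 = -12 + P)
sqrt(u(29, -178) + 34456) = sqrt((-12 - 178) + 34456) = sqrt(-190 + 34456) = sqrt(34266)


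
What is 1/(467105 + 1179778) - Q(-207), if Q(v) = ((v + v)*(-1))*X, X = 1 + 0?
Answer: -681809561/1646883 ≈ -414.00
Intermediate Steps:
X = 1
Q(v) = -2*v (Q(v) = ((v + v)*(-1))*1 = ((2*v)*(-1))*1 = -2*v*1 = -2*v)
1/(467105 + 1179778) - Q(-207) = 1/(467105 + 1179778) - (-2)*(-207) = 1/1646883 - 1*414 = 1/1646883 - 414 = -681809561/1646883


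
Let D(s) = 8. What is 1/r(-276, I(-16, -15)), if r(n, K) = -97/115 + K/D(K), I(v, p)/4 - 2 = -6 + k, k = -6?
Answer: -115/672 ≈ -0.17113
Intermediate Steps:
I(v, p) = -40 (I(v, p) = 8 + 4*(-6 - 6) = 8 + 4*(-12) = 8 - 48 = -40)
r(n, K) = -97/115 + K/8
1/r(-276, I(-16, -15)) = 1/(-97/115 + (1/8)*(-40)) = 1/(-97/115 - 5) = 1/(-672/115) = -115/672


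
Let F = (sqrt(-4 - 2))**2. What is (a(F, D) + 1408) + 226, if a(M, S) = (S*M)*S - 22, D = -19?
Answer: -554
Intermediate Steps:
F = -6 (F = (sqrt(-6))**2 = (I*sqrt(6))**2 = -6)
a(M, S) = -22 + M*S**2 (a(M, S) = (M*S)*S - 22 = M*S**2 - 22 = -22 + M*S**2)
(a(F, D) + 1408) + 226 = ((-22 - 6*(-19)**2) + 1408) + 226 = ((-22 - 6*361) + 1408) + 226 = ((-22 - 2166) + 1408) + 226 = (-2188 + 1408) + 226 = -780 + 226 = -554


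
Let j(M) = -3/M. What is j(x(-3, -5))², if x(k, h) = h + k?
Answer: 9/64 ≈ 0.14063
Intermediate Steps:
j(x(-3, -5))² = (-3/(-5 - 3))² = (-3/(-8))² = (-3*(-⅛))² = (3/8)² = 9/64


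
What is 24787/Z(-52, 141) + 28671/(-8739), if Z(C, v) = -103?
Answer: -73188902/300039 ≈ -243.93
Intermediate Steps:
24787/Z(-52, 141) + 28671/(-8739) = 24787/(-103) + 28671/(-8739) = 24787*(-1/103) + 28671*(-1/8739) = -24787/103 - 9557/2913 = -73188902/300039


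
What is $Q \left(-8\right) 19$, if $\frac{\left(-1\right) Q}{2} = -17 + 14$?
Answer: $-912$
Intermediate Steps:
$Q = 6$ ($Q = - 2 \left(-17 + 14\right) = \left(-2\right) \left(-3\right) = 6$)
$Q \left(-8\right) 19 = 6 \left(-8\right) 19 = \left(-48\right) 19 = -912$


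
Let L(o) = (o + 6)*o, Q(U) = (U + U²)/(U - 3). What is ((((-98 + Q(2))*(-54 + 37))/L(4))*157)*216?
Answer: 7494552/5 ≈ 1.4989e+6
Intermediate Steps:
Q(U) = (U + U²)/(-3 + U)
L(o) = o*(6 + o) (L(o) = (6 + o)*o = o*(6 + o))
((((-98 + Q(2))*(-54 + 37))/L(4))*157)*216 = ((((-98 + 2*(1 + 2)/(-3 + 2))*(-54 + 37))/((4*(6 + 4))))*157)*216 = ((((-98 + 2*3/(-1))*(-17))/((4*10)))*157)*216 = ((((-98 + 2*(-1)*3)*(-17))/40)*157)*216 = ((((-98 - 6)*(-17))*(1/40))*157)*216 = ((-104*(-17)*(1/40))*157)*216 = ((1768*(1/40))*157)*216 = ((221/5)*157)*216 = (34697/5)*216 = 7494552/5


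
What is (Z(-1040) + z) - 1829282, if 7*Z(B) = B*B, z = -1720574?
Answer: -23767392/7 ≈ -3.3953e+6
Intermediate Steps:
Z(B) = B**2/7 (Z(B) = (B*B)/7 = B**2/7)
(Z(-1040) + z) - 1829282 = ((1/7)*(-1040)**2 - 1720574) - 1829282 = ((1/7)*1081600 - 1720574) - 1829282 = (1081600/7 - 1720574) - 1829282 = -10962418/7 - 1829282 = -23767392/7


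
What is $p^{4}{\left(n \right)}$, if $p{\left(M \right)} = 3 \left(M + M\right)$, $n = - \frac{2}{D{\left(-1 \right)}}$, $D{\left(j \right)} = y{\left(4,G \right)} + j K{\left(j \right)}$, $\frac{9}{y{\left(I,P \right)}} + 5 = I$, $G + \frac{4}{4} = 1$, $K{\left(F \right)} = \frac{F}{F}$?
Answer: $\frac{1296}{625} \approx 2.0736$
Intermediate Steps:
$K{\left(F \right)} = 1$
$G = 0$ ($G = -1 + 1 = 0$)
$y{\left(I,P \right)} = \frac{9}{-5 + I}$
$D{\left(j \right)} = -9 + j$ ($D{\left(j \right)} = \frac{9}{-5 + 4} + j 1 = \frac{9}{-1} + j = 9 \left(-1\right) + j = -9 + j$)
$n = \frac{1}{5}$ ($n = - \frac{2}{-9 - 1} = - \frac{2}{-10} = \left(-2\right) \left(- \frac{1}{10}\right) = \frac{1}{5} \approx 0.2$)
$p{\left(M \right)} = 6 M$ ($p{\left(M \right)} = 3 \cdot 2 M = 6 M$)
$p^{4}{\left(n \right)} = \left(6 \cdot \frac{1}{5}\right)^{4} = \left(\frac{6}{5}\right)^{4} = \frac{1296}{625}$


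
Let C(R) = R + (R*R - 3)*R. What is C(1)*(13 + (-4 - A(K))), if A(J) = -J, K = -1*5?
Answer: -4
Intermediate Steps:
K = -5
C(R) = R + R*(-3 + R**2) (C(R) = R + (R**2 - 3)*R = R + (-3 + R**2)*R = R + R*(-3 + R**2))
C(1)*(13 + (-4 - A(K))) = (1*(-2 + 1**2))*(13 + (-4 - (-1)*(-5))) = (1*(-2 + 1))*(13 + (-4 - 1*5)) = (1*(-1))*(13 + (-4 - 5)) = -(13 - 9) = -1*4 = -4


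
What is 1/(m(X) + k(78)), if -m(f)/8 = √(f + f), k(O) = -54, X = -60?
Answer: I/(2*(-27*I + 8*√30)) ≈ -0.0050963 + 0.0082706*I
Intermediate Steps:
m(f) = -8*√2*√f (m(f) = -8*√(f + f) = -8*√2*√f)
1/(m(X) + k(78)) = 1/(-8*√2*√(-60) - 54) = 1/(-8*√2*2*I*√15 - 54) = 1/(-16*I*√30 - 54) = 1/(-54 - 16*I*√30)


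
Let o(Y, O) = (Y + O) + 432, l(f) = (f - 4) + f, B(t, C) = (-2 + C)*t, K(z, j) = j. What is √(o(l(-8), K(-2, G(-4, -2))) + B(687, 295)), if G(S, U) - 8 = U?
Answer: √201709 ≈ 449.12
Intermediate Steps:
G(S, U) = 8 + U
B(t, C) = t*(-2 + C)
l(f) = -4 + 2*f (l(f) = (-4 + f) + f = -4 + 2*f)
o(Y, O) = 432 + O + Y (o(Y, O) = (O + Y) + 432 = 432 + O + Y)
√(o(l(-8), K(-2, G(-4, -2))) + B(687, 295)) = √((432 + (8 - 2) + (-4 + 2*(-8))) + 687*(-2 + 295)) = √((432 + 6 + (-4 - 16)) + 687*293) = √((432 + 6 - 20) + 201291) = √(418 + 201291) = √201709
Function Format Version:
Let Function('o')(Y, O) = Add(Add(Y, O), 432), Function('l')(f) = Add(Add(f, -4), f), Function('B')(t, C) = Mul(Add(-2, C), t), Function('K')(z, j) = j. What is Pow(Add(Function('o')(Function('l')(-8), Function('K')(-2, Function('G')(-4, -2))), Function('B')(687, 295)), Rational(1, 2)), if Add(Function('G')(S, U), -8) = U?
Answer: Pow(201709, Rational(1, 2)) ≈ 449.12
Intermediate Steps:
Function('G')(S, U) = Add(8, U)
Function('B')(t, C) = Mul(t, Add(-2, C))
Function('l')(f) = Add(-4, Mul(2, f)) (Function('l')(f) = Add(Add(-4, f), f) = Add(-4, Mul(2, f)))
Function('o')(Y, O) = Add(432, O, Y) (Function('o')(Y, O) = Add(Add(O, Y), 432) = Add(432, O, Y))
Pow(Add(Function('o')(Function('l')(-8), Function('K')(-2, Function('G')(-4, -2))), Function('B')(687, 295)), Rational(1, 2)) = Pow(Add(Add(432, Add(8, -2), Add(-4, Mul(2, -8))), Mul(687, Add(-2, 295))), Rational(1, 2)) = Pow(Add(Add(432, 6, Add(-4, -16)), Mul(687, 293)), Rational(1, 2)) = Pow(Add(Add(432, 6, -20), 201291), Rational(1, 2)) = Pow(Add(418, 201291), Rational(1, 2)) = Pow(201709, Rational(1, 2))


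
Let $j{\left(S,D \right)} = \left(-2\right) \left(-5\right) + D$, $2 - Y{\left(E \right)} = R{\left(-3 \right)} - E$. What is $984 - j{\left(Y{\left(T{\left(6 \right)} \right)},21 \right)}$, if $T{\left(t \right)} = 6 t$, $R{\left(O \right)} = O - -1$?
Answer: $953$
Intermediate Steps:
$R{\left(O \right)} = 1 + O$ ($R{\left(O \right)} = O + 1 = 1 + O$)
$Y{\left(E \right)} = 4 + E$ ($Y{\left(E \right)} = 2 - \left(\left(1 - 3\right) - E\right) = 2 - \left(-2 - E\right) = 2 + \left(2 + E\right) = 4 + E$)
$j{\left(S,D \right)} = 10 + D$
$984 - j{\left(Y{\left(T{\left(6 \right)} \right)},21 \right)} = 984 - \left(10 + 21\right) = 984 - 31 = 953$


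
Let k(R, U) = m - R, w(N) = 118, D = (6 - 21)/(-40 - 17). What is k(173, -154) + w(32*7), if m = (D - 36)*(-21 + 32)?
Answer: -8514/19 ≈ -448.11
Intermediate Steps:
D = 5/19 (D = -15/(-57) = -15*(-1/57) = 5/19 ≈ 0.26316)
m = -7469/19 (m = (5/19 - 36)*(-21 + 32) = -679/19*11 = -7469/19 ≈ -393.11)
k(R, U) = -7469/19 - R
k(173, -154) + w(32*7) = (-7469/19 - 1*173) + 118 = (-7469/19 - 173) + 118 = -10756/19 + 118 = -8514/19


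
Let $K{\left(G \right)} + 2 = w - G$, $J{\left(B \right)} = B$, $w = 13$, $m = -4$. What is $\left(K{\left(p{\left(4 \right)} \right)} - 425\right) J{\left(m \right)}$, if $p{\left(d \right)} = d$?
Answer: $1672$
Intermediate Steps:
$K{\left(G \right)} = 11 - G$ ($K{\left(G \right)} = -2 - \left(-13 + G\right) = 11 - G$)
$\left(K{\left(p{\left(4 \right)} \right)} - 425\right) J{\left(m \right)} = \left(\left(11 - 4\right) - 425\right) \left(-4\right) = \left(7 - 425\right) \left(-4\right) = \left(-418\right) \left(-4\right) = 1672$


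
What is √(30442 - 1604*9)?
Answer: √16006 ≈ 126.51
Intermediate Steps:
√(30442 - 1604*9) = √(30442 - 14436) = √16006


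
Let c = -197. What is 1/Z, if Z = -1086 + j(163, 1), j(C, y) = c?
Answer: -1/1283 ≈ -0.00077942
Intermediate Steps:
j(C, y) = -197
Z = -1283 (Z = -1086 - 197 = -1283)
1/Z = 1/(-1283) = -1/1283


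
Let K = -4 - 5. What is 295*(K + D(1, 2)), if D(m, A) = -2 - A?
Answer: -3835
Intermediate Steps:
K = -9
295*(K + D(1, 2)) = 295*(-9 + (-2 - 1*2)) = 295*(-9 + (-2 - 2)) = 295*(-9 - 4) = 295*(-13) = -3835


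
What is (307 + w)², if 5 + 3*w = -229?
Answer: 52441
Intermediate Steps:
w = -78 (w = -5/3 + (⅓)*(-229) = -5/3 - 229/3 = -78)
(307 + w)² = (307 - 78)² = 229² = 52441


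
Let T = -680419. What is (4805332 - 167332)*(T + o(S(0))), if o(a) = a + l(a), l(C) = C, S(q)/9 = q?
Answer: -3155783322000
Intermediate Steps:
S(q) = 9*q
o(a) = 2*a (o(a) = a + a = 2*a)
(4805332 - 167332)*(T + o(S(0))) = (4805332 - 167332)*(-680419 + 2*(9*0)) = 4638000*(-680419 + 2*0) = 4638000*(-680419 + 0) = 4638000*(-680419) = -3155783322000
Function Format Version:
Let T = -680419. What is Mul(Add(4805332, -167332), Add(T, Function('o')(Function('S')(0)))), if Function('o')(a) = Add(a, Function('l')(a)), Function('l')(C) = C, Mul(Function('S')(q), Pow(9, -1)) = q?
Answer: -3155783322000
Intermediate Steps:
Function('S')(q) = Mul(9, q)
Function('o')(a) = Mul(2, a) (Function('o')(a) = Add(a, a) = Mul(2, a))
Mul(Add(4805332, -167332), Add(T, Function('o')(Function('S')(0)))) = Mul(Add(4805332, -167332), Add(-680419, Mul(2, Mul(9, 0)))) = Mul(4638000, Add(-680419, Mul(2, 0))) = Mul(4638000, Add(-680419, 0)) = Mul(4638000, -680419) = -3155783322000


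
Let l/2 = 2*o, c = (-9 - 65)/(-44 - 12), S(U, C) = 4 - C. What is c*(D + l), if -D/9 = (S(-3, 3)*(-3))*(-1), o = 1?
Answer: -851/28 ≈ -30.393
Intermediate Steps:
c = 37/28 (c = -74/(-56) = -74*(-1/56) = 37/28 ≈ 1.3214)
l = 4 (l = 2*(2*1) = 2*2 = 4)
D = -27 (D = -9*(4 - 1*3)*(-3)*(-1) = -9*(4 - 3)*(-3)*(-1) = -9*1*(-3)*(-1) = -(-27)*(-1) = -9*3 = -27)
c*(D + l) = 37*(-27 + 4)/28 = (37/28)*(-23) = -851/28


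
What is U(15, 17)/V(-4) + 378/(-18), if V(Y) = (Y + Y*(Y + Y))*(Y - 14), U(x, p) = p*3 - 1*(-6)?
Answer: -3547/168 ≈ -21.113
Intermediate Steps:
U(x, p) = 6 + 3*p (U(x, p) = 3*p + 6 = 6 + 3*p)
V(Y) = (-14 + Y)*(Y + 2*Y²) (V(Y) = (Y + Y*(2*Y))*(-14 + Y) = (Y + 2*Y²)*(-14 + Y) = (-14 + Y)*(Y + 2*Y²))
U(15, 17)/V(-4) + 378/(-18) = (6 + 3*17)/((-4*(-14 - 27*(-4) + 2*(-4)²))) + 378/(-18) = (6 + 51)/((-4*(-14 + 108 + 2*16))) + 378*(-1/18) = 57/((-4*(-14 + 108 + 32))) - 21 = 57/((-4*126)) - 21 = 57/(-504) - 21 = 57*(-1/504) - 21 = -19/168 - 21 = -3547/168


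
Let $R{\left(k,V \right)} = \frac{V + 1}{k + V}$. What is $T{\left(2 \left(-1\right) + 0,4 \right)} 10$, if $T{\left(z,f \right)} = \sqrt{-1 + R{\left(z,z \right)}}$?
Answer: $5 i \sqrt{3} \approx 8.6602 i$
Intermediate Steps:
$R{\left(k,V \right)} = \frac{1 + V}{V + k}$
$T{\left(z,f \right)} = \sqrt{-1 + \frac{1 + z}{2 z}}$ ($T{\left(z,f \right)} = \sqrt{-1 + \frac{1 + z}{z + z}} = \sqrt{-1 + \frac{1 + z}{2 z}}$)
$T{\left(2 \left(-1\right) + 0,4 \right)} 10 = \frac{\sqrt{2} \sqrt{\frac{1 - \left(2 \left(-1\right) + 0\right)}{2 \left(-1\right) + 0}}}{2} \cdot 10 = \frac{\sqrt{2} \sqrt{\frac{1 - \left(-2 + 0\right)}{-2 + 0}}}{2} \cdot 10 = \frac{\sqrt{2} \sqrt{\frac{1 - -2}{-2}}}{2} \cdot 10 = \frac{\sqrt{2} \sqrt{- \frac{1 + 2}{2}}}{2} \cdot 10 = \frac{\sqrt{2} \sqrt{\left(- \frac{1}{2}\right) 3}}{2} \cdot 10 = \frac{\sqrt{2} \sqrt{- \frac{3}{2}}}{2} \cdot 10 = \frac{\sqrt{2} \frac{i \sqrt{6}}{2}}{2} \cdot 10 = \frac{i \sqrt{3}}{2} \cdot 10 = 5 i \sqrt{3}$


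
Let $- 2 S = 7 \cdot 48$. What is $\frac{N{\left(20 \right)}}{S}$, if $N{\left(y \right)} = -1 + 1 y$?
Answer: $- \frac{19}{168} \approx -0.1131$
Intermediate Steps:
$N{\left(y \right)} = -1 + y$
$S = -168$ ($S = - \frac{7 \cdot 48}{2} = \left(- \frac{1}{2}\right) 336 = -168$)
$\frac{N{\left(20 \right)}}{S} = \frac{-1 + 20}{-168} = 19 \left(- \frac{1}{168}\right) = - \frac{19}{168}$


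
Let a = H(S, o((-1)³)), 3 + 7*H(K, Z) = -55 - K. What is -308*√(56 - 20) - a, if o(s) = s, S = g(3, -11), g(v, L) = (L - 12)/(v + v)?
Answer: -77291/42 ≈ -1840.3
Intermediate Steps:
g(v, L) = (-12 + L)/(2*v) (g(v, L) = (-12 + L)/((2*v)) = (-12 + L)*(1/(2*v)) = (-12 + L)/(2*v))
S = -23/6 (S = (½)*(-12 - 11)/3 = (½)*(⅓)*(-23) = -23/6 ≈ -3.8333)
H(K, Z) = -58/7 - K/7 (H(K, Z) = -3/7 + (-55 - K)/7 = -3/7 + (-55/7 - K/7) = -58/7 - K/7)
a = -325/42 (a = -58/7 - ⅐*(-23/6) = -58/7 + 23/42 = -325/42 ≈ -7.7381)
-308*√(56 - 20) - a = -308*√(56 - 20) - 1*(-325/42) = -308*√36 + 325/42 = -308*6 + 325/42 = -1848 + 325/42 = -77291/42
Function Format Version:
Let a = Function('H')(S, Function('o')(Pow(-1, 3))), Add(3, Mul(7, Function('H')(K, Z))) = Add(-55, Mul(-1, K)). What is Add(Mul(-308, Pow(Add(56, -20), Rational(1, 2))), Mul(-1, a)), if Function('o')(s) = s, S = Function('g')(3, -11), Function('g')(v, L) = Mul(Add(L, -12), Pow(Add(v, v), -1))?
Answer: Rational(-77291, 42) ≈ -1840.3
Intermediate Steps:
Function('g')(v, L) = Mul(Rational(1, 2), Pow(v, -1), Add(-12, L)) (Function('g')(v, L) = Mul(Add(-12, L), Pow(Mul(2, v), -1)) = Mul(Add(-12, L), Mul(Rational(1, 2), Pow(v, -1))) = Mul(Rational(1, 2), Pow(v, -1), Add(-12, L)))
S = Rational(-23, 6) (S = Mul(Rational(1, 2), Pow(3, -1), Add(-12, -11)) = Mul(Rational(1, 2), Rational(1, 3), -23) = Rational(-23, 6) ≈ -3.8333)
Function('H')(K, Z) = Add(Rational(-58, 7), Mul(Rational(-1, 7), K)) (Function('H')(K, Z) = Add(Rational(-3, 7), Mul(Rational(1, 7), Add(-55, Mul(-1, K)))) = Add(Rational(-3, 7), Add(Rational(-55, 7), Mul(Rational(-1, 7), K))) = Add(Rational(-58, 7), Mul(Rational(-1, 7), K)))
a = Rational(-325, 42) (a = Add(Rational(-58, 7), Mul(Rational(-1, 7), Rational(-23, 6))) = Add(Rational(-58, 7), Rational(23, 42)) = Rational(-325, 42) ≈ -7.7381)
Add(Mul(-308, Pow(Add(56, -20), Rational(1, 2))), Mul(-1, a)) = Add(Mul(-308, Pow(Add(56, -20), Rational(1, 2))), Mul(-1, Rational(-325, 42))) = Add(Mul(-308, Pow(36, Rational(1, 2))), Rational(325, 42)) = Add(Mul(-308, 6), Rational(325, 42)) = Add(-1848, Rational(325, 42)) = Rational(-77291, 42)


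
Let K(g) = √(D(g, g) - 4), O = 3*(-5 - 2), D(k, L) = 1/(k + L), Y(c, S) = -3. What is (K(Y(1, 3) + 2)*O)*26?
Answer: -819*I*√2 ≈ -1158.2*I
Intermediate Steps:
D(k, L) = 1/(L + k)
O = -21 (O = 3*(-7) = -21)
K(g) = √(-4 + 1/(2*g)) (K(g) = √(1/(g + g) - 4) = √(1/(2*g) - 4) = √(-4 + 1/(2*g)))
(K(Y(1, 3) + 2)*O)*26 = ((√(-16 + 2/(-3 + 2))/2)*(-21))*26 = ((√(-16 + 2/(-1))/2)*(-21))*26 = ((√(-16 + 2*(-1))/2)*(-21))*26 = ((√(-16 - 2)/2)*(-21))*26 = ((√(-18)/2)*(-21))*26 = (((3*I*√2)/2)*(-21))*26 = ((3*I*√2/2)*(-21))*26 = -63*I*√2/2*26 = -819*I*√2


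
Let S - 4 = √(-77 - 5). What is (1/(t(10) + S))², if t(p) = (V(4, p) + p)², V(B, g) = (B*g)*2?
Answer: (8104 + I*√82)⁻² ≈ 1.5226e-8 - 3.403e-11*I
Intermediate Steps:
V(B, g) = 2*B*g
S = 4 + I*√82 (S = 4 + √(-77 - 5) = 4 + √(-82) = 4 + I*√82 ≈ 4.0 + 9.0554*I)
t(p) = 81*p² (t(p) = (2*4*p + p)² = (8*p + p)² = (9*p)² = 81*p²)
(1/(t(10) + S))² = (1/(81*10² + (4 + I*√82)))² = (1/(81*100 + (4 + I*√82)))² = (1/(8100 + (4 + I*√82)))² = (1/(8104 + I*√82))² = (8104 + I*√82)⁻²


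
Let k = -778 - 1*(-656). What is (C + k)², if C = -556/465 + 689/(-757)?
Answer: 1908456722976769/123907520025 ≈ 15402.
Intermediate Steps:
k = -122 (k = -778 + 656 = -122)
C = -741277/352005 (C = -556*1/465 + 689*(-1/757) = -556/465 - 689/757 = -741277/352005 ≈ -2.1059)
(C + k)² = (-741277/352005 - 122)² = (-43685887/352005)² = 1908456722976769/123907520025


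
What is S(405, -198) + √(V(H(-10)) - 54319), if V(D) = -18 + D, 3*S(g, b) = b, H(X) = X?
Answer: -66 + I*√54347 ≈ -66.0 + 233.12*I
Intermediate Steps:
S(g, b) = b/3
S(405, -198) + √(V(H(-10)) - 54319) = (⅓)*(-198) + √((-18 - 10) - 54319) = -66 + √(-28 - 54319) = -66 + √(-54347) = -66 + I*√54347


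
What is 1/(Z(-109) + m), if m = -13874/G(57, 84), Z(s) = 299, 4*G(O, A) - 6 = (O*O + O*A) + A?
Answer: 1161/339211 ≈ 0.0034226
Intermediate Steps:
G(O, A) = 3/2 + A/4 + O²/4 + A*O/4 (G(O, A) = 3/2 + ((O*O + O*A) + A)/4 = 3/2 + ((O² + A*O) + A)/4 = 3/2 + (A + O² + A*O)/4 = 3/2 + (A/4 + O²/4 + A*O/4) = 3/2 + A/4 + O²/4 + A*O/4)
m = -7928/1161 (m = -13874/(3/2 + (¼)*84 + (¼)*57² + (¼)*84*57) = -13874/(3/2 + 21 + (¼)*3249 + 1197) = -13874/(3/2 + 21 + 3249/4 + 1197) = -13874/8127/4 = -13874*4/8127 = -7928/1161 ≈ -6.8286)
1/(Z(-109) + m) = 1/(299 - 7928/1161) = 1/(339211/1161) = 1161/339211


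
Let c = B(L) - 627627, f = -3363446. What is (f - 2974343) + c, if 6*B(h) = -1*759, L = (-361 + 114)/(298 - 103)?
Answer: -13931085/2 ≈ -6.9655e+6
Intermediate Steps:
L = -19/15 (L = -247/195 = -247*1/195 = -19/15 ≈ -1.2667)
B(h) = -253/2 (B(h) = (-1*759)/6 = (⅙)*(-759) = -253/2)
c = -1255507/2 (c = -253/2 - 627627 = -1255507/2 ≈ -6.2775e+5)
(f - 2974343) + c = (-3363446 - 2974343) - 1255507/2 = -6337789 - 1255507/2 = -13931085/2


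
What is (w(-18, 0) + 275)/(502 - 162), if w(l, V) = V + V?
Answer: 55/68 ≈ 0.80882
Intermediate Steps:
w(l, V) = 2*V
(w(-18, 0) + 275)/(502 - 162) = (2*0 + 275)/(502 - 162) = (0 + 275)/340 = 275*(1/340) = 55/68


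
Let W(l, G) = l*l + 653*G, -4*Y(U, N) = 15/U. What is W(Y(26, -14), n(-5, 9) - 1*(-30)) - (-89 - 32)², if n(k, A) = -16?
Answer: -59476959/10816 ≈ -5499.0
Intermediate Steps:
Y(U, N) = -15/(4*U)
W(l, G) = l² + 653*G
W(Y(26, -14), n(-5, 9) - 1*(-30)) - (-89 - 32)² = ((-15/4/26)² + 653*(-16 - 1*(-30))) - (-89 - 32)² = ((-15/4*1/26)² + 653*(-16 + 30)) - 1*(-121)² = ((-15/104)² + 653*14) - 1*14641 = (225/10816 + 9142) - 14641 = 98880097/10816 - 14641 = -59476959/10816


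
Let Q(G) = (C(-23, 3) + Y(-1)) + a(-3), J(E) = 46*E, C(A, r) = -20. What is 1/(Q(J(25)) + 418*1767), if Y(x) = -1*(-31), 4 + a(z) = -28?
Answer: 1/738585 ≈ 1.3539e-6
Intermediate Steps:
a(z) = -32 (a(z) = -4 - 28 = -32)
Y(x) = 31
Q(G) = -21 (Q(G) = (-20 + 31) - 32 = 11 - 32 = -21)
1/(Q(J(25)) + 418*1767) = 1/(-21 + 418*1767) = 1/(-21 + 738606) = 1/738585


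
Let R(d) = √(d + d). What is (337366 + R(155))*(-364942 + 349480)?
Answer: -5216353092 - 15462*√310 ≈ -5.2166e+9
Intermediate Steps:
R(d) = √2*√d (R(d) = √(2*d) = √2*√d)
(337366 + R(155))*(-364942 + 349480) = (337366 + √2*√155)*(-364942 + 349480) = (337366 + √310)*(-15462) = -5216353092 - 15462*√310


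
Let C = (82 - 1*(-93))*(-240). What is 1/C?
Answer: -1/42000 ≈ -2.3810e-5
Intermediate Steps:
C = -42000 (C = (82 + 93)*(-240) = 175*(-240) = -42000)
1/C = 1/(-42000) = -1/42000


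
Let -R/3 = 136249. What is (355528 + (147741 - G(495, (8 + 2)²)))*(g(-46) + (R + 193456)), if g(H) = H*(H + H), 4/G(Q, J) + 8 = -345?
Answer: -37495467354699/353 ≈ -1.0622e+11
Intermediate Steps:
R = -408747 (R = -3*136249 = -408747)
G(Q, J) = -4/353 (G(Q, J) = 4/(-8 - 345) = 4/(-353) = 4*(-1/353) = -4/353)
g(H) = 2*H² (g(H) = H*(2*H) = 2*H²)
(355528 + (147741 - G(495, (8 + 2)²)))*(g(-46) + (R + 193456)) = (355528 + (147741 - 1*(-4/353)))*(2*(-46)² + (-408747 + 193456)) = (355528 + (147741 + 4/353))*(2*2116 - 215291) = (355528 + 52152577/353)*(4232 - 215291) = (177653961/353)*(-211059) = -37495467354699/353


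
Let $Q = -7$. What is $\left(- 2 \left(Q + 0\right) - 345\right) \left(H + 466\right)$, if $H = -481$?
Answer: $4965$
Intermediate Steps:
$\left(- 2 \left(Q + 0\right) - 345\right) \left(H + 466\right) = \left(- 2 \left(-7 + 0\right) - 345\right) \left(-481 + 466\right) = \left(\left(-2\right) \left(-7\right) - 345\right) \left(-15\right) = \left(14 - 345\right) \left(-15\right) = \left(-331\right) \left(-15\right) = 4965$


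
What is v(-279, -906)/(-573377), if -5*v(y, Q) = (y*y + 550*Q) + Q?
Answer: -12039/81911 ≈ -0.14698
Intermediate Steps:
v(y, Q) = -551*Q/5 - y²/5 (v(y, Q) = -((y*y + 550*Q) + Q)/5 = -((y² + 550*Q) + Q)/5 = -(y² + 551*Q)/5 = -551*Q/5 - y²/5)
v(-279, -906)/(-573377) = (-551/5*(-906) - ⅕*(-279)²)/(-573377) = (499206/5 - ⅕*77841)*(-1/573377) = (499206/5 - 77841/5)*(-1/573377) = 84273*(-1/573377) = -12039/81911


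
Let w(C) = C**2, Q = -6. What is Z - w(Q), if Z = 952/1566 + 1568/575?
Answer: -14706656/450225 ≈ -32.665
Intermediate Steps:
Z = 1501444/450225 (Z = 952*(1/1566) + 1568*(1/575) = 476/783 + 1568/575 = 1501444/450225 ≈ 3.3349)
Z - w(Q) = 1501444/450225 - 1*(-6)**2 = 1501444/450225 - 1*36 = 1501444/450225 - 36 = -14706656/450225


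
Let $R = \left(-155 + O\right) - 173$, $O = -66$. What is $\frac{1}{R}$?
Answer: $- \frac{1}{394} \approx -0.0025381$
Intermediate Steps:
$R = -394$ ($R = \left(-155 - 66\right) - 173 = -221 - 173 = -394$)
$\frac{1}{R} = \frac{1}{-394} = - \frac{1}{394}$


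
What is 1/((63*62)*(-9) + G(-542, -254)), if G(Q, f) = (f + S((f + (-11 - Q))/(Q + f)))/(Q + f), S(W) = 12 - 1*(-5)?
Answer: -796/27982347 ≈ -2.8446e-5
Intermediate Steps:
S(W) = 17 (S(W) = 12 + 5 = 17)
G(Q, f) = (17 + f)/(Q + f) (G(Q, f) = (f + 17)/(Q + f) = (17 + f)/(Q + f))
1/((63*62)*(-9) + G(-542, -254)) = 1/((63*62)*(-9) + (17 - 254)/(-542 - 254)) = 1/(3906*(-9) - 237/(-796)) = 1/(-35154 - 1/796*(-237)) = 1/(-35154 + 237/796) = 1/(-27982347/796) = -796/27982347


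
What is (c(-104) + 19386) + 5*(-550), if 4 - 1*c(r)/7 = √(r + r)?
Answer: 16664 - 28*I*√13 ≈ 16664.0 - 100.96*I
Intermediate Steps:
c(r) = 28 - 7*√2*√r (c(r) = 28 - 7*√(r + r) = 28 - 7*√2*√r)
(c(-104) + 19386) + 5*(-550) = ((28 - 7*√2*√(-104)) + 19386) + 5*(-550) = ((28 - 7*√2*2*I*√26) + 19386) - 2750 = ((28 - 28*I*√13) + 19386) - 2750 = (19414 - 28*I*√13) - 2750 = 16664 - 28*I*√13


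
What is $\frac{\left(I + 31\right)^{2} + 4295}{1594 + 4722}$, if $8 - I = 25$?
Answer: $\frac{4491}{6316} \approx 0.71105$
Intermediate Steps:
$I = -17$ ($I = 8 - 25 = -17$)
$\frac{\left(I + 31\right)^{2} + 4295}{1594 + 4722} = \frac{\left(-17 + 31\right)^{2} + 4295}{1594 + 4722} = \frac{14^{2} + 4295}{6316} = \left(196 + 4295\right) \frac{1}{6316} = 4491 \cdot \frac{1}{6316} = \frac{4491}{6316}$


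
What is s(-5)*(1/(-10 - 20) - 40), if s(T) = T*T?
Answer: -6005/6 ≈ -1000.8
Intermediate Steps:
s(T) = T**2
s(-5)*(1/(-10 - 20) - 40) = (-5)**2*(1/(-10 - 20) - 40) = 25*(1/(-30) - 40) = 25*(-1/30 - 40) = 25*(-1201/30) = -6005/6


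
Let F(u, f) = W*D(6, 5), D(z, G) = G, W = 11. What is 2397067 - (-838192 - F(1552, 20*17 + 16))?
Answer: 3235314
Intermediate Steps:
F(u, f) = 55 (F(u, f) = 11*5 = 55)
2397067 - (-838192 - F(1552, 20*17 + 16)) = 2397067 - (-838192 - 1*55) = 2397067 - (-838192 - 55) = 2397067 - 1*(-838247) = 2397067 + 838247 = 3235314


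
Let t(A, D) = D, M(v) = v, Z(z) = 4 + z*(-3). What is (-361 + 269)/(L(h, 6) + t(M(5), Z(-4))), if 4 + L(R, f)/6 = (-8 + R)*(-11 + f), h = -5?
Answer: -46/191 ≈ -0.24084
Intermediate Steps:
Z(z) = 4 - 3*z
L(R, f) = -24 + 6*(-11 + f)*(-8 + R) (L(R, f) = -24 + 6*((-8 + R)*(-11 + f)) = -24 + 6*((-11 + f)*(-8 + R)) = -24 + 6*(-11 + f)*(-8 + R))
(-361 + 269)/(L(h, 6) + t(M(5), Z(-4))) = (-361 + 269)/((504 - 66*(-5) - 48*6 + 6*(-5)*6) + (4 - 3*(-4))) = -92/((504 + 330 - 288 - 180) + (4 + 12)) = -92/(366 + 16) = -92/382 = (1/382)*(-92) = -46/191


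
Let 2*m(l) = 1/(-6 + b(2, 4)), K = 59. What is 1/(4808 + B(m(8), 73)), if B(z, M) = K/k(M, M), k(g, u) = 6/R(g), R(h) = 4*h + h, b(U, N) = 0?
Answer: 6/50383 ≈ 0.00011909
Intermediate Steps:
R(h) = 5*h
k(g, u) = 6/(5*g) (k(g, u) = 6/((5*g)) = 6*(1/(5*g)) = 6/(5*g))
m(l) = -1/12 (m(l) = 1/(2*(-6 + 0)) = (½)/(-6) = (½)*(-⅙) = -1/12)
B(z, M) = 295*M/6 (B(z, M) = 59/((6/(5*M))) = 59*(5*M/6) = 295*M/6)
1/(4808 + B(m(8), 73)) = 1/(4808 + (295/6)*73) = 1/(4808 + 21535/6) = 1/(50383/6) = 6/50383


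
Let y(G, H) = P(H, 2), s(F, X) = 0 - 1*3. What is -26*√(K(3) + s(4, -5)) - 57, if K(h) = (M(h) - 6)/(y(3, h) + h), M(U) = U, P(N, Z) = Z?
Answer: -57 - 78*I*√10/5 ≈ -57.0 - 49.332*I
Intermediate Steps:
s(F, X) = -3 (s(F, X) = 0 - 3 = -3)
y(G, H) = 2
K(h) = (-6 + h)/(2 + h) (K(h) = (h - 6)/(2 + h) = (-6 + h)/(2 + h))
-26*√(K(3) + s(4, -5)) - 57 = -26*√((-6 + 3)/(2 + 3) - 3) - 57 = -26*√(-3/5 - 3) - 57 = -26*√((⅕)*(-3) - 3) - 57 = -26*√(-⅗ - 3) - 57 = -78*I*√10/5 - 57 = -57 - 78*I*√10/5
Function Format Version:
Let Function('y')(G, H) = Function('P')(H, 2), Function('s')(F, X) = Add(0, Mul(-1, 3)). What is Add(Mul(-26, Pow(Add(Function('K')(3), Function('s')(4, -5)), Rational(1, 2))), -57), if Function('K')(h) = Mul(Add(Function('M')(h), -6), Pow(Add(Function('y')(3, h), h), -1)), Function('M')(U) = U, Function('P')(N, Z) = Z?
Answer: Add(-57, Mul(Rational(-78, 5), I, Pow(10, Rational(1, 2)))) ≈ Add(-57.000, Mul(-49.332, I))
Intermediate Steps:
Function('s')(F, X) = -3 (Function('s')(F, X) = Add(0, -3) = -3)
Function('y')(G, H) = 2
Function('K')(h) = Mul(Pow(Add(2, h), -1), Add(-6, h)) (Function('K')(h) = Mul(Add(h, -6), Pow(Add(2, h), -1)) = Mul(Add(-6, h), Pow(Add(2, h), -1)) = Mul(Pow(Add(2, h), -1), Add(-6, h)))
Add(Mul(-26, Pow(Add(Function('K')(3), Function('s')(4, -5)), Rational(1, 2))), -57) = Add(Mul(-26, Pow(Add(Mul(Pow(Add(2, 3), -1), Add(-6, 3)), -3), Rational(1, 2))), -57) = Add(Mul(-26, Pow(Add(Mul(Pow(5, -1), -3), -3), Rational(1, 2))), -57) = Add(Mul(-26, Pow(Add(Mul(Rational(1, 5), -3), -3), Rational(1, 2))), -57) = Add(Mul(-26, Pow(Add(Rational(-3, 5), -3), Rational(1, 2))), -57) = Add(Mul(-26, Pow(Rational(-18, 5), Rational(1, 2))), -57) = Add(Mul(-26, Mul(Rational(3, 5), I, Pow(10, Rational(1, 2)))), -57) = Add(Mul(Rational(-78, 5), I, Pow(10, Rational(1, 2))), -57) = Add(-57, Mul(Rational(-78, 5), I, Pow(10, Rational(1, 2))))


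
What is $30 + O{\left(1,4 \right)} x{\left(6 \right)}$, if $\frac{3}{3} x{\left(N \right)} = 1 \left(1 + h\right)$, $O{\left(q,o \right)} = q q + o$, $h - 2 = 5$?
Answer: $70$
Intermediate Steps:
$h = 7$ ($h = 2 + 5 = 7$)
$O{\left(q,o \right)} = o + q^{2}$ ($O{\left(q,o \right)} = q^{2} + o = o + q^{2}$)
$x{\left(N \right)} = 8$ ($x{\left(N \right)} = 1 \left(1 + 7\right) = 1 \cdot 8 = 8$)
$30 + O{\left(1,4 \right)} x{\left(6 \right)} = 30 + \left(4 + 1^{2}\right) 8 = 30 + \left(4 + 1\right) 8 = 30 + 5 \cdot 8 = 30 + 40 = 70$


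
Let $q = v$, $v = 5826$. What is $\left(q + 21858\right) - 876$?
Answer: $26808$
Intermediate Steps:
$q = 5826$
$\left(q + 21858\right) - 876 = \left(5826 + 21858\right) - 876 = 27684 - 876 = 26808$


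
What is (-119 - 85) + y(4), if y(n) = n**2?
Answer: -188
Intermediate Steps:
(-119 - 85) + y(4) = (-119 - 85) + 4**2 = -204 + 16 = -188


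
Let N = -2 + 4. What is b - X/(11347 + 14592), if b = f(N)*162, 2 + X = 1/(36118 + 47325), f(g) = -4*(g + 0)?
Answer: -2805098491307/2164427977 ≈ -1296.0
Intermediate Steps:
N = 2
f(g) = -4*g
X = -166885/83443 (X = -2 + 1/(36118 + 47325) = -2 + 1/83443 = -166885/83443 ≈ -2.0000)
b = -1296 (b = -4*2*162 = -8*162 = -1296)
b - X/(11347 + 14592) = -1296 - (-166885)/(83443*(11347 + 14592)) = -1296 - (-166885)/(83443*25939) = -1296 - 1*(-166885/2164427977) = -1296 + 166885/2164427977 = -2805098491307/2164427977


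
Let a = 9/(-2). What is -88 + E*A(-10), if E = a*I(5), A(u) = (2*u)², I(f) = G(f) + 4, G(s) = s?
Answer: -16288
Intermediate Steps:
a = -9/2 (a = 9*(-½) = -9/2 ≈ -4.5000)
I(f) = 4 + f (I(f) = f + 4 = 4 + f)
A(u) = 4*u²
E = -81/2 (E = -9*(4 + 5)/2 = -9/2*9 = -81/2 ≈ -40.500)
-88 + E*A(-10) = -88 - 162*(-10)² = -88 - 162*100 = -88 - 81/2*400 = -88 - 16200 = -16288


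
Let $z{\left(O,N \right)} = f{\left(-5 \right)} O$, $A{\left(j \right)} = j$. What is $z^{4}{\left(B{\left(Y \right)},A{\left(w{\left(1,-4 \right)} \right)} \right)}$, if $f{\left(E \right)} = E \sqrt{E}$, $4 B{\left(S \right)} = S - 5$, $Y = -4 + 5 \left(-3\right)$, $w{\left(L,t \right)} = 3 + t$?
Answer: $20250000$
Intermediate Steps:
$Y = -19$ ($Y = -4 - 15 = -19$)
$B{\left(S \right)} = - \frac{5}{4} + \frac{S}{4}$ ($B{\left(S \right)} = \frac{S - 5}{4} = \frac{-5 + S}{4} = - \frac{5}{4} + \frac{S}{4}$)
$f{\left(E \right)} = E^{\frac{3}{2}}$
$z{\left(O,N \right)} = - 5 i O \sqrt{5}$ ($z{\left(O,N \right)} = \left(-5\right)^{\frac{3}{2}} O = - 5 i \sqrt{5} O = - 5 i O \sqrt{5}$)
$z^{4}{\left(B{\left(Y \right)},A{\left(w{\left(1,-4 \right)} \right)} \right)} = \left(- 5 i \left(- \frac{5}{4} + \frac{1}{4} \left(-19\right)\right) \sqrt{5}\right)^{4} = \left(- 5 i \left(- \frac{5}{4} - \frac{19}{4}\right) \sqrt{5}\right)^{4} = \left(\left(-5\right) i \left(-6\right) \sqrt{5}\right)^{4} = \left(30 i \sqrt{5}\right)^{4} = 20250000$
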